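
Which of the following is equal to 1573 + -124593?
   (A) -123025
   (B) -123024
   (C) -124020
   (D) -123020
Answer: D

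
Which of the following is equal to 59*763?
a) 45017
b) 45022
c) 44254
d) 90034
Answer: a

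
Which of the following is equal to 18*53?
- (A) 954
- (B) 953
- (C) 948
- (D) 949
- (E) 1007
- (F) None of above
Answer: A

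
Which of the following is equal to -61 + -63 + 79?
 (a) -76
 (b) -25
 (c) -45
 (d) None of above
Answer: c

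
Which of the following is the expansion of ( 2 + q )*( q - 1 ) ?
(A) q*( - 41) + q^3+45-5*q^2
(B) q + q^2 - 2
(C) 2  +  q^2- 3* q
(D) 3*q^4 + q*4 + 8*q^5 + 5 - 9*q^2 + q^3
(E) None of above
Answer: B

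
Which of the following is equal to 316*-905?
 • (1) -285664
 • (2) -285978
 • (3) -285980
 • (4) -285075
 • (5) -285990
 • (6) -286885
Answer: 3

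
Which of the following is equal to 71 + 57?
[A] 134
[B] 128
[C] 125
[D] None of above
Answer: B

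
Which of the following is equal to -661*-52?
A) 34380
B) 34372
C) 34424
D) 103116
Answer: B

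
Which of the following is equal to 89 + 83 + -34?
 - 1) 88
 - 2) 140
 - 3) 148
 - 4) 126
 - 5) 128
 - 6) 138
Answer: 6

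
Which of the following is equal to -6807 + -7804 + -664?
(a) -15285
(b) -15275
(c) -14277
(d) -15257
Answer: b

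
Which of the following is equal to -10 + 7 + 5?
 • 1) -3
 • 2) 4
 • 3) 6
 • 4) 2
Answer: 4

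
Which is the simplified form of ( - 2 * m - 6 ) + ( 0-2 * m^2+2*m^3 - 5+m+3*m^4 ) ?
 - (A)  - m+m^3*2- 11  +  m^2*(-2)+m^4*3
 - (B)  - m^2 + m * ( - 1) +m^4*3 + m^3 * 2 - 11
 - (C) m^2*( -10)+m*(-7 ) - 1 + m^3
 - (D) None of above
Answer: A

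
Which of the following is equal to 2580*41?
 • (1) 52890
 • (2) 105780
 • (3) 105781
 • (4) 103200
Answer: 2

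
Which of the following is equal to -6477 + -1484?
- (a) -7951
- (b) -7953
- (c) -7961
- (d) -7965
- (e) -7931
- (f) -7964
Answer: c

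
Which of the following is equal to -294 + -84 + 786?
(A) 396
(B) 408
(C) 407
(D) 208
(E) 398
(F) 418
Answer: B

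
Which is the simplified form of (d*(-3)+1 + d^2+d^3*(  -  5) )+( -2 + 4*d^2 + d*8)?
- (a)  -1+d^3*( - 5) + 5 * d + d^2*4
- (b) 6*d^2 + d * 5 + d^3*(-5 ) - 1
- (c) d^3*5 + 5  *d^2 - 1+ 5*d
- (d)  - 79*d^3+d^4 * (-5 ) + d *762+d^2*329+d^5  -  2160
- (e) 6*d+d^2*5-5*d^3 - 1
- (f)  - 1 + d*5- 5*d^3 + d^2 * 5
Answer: f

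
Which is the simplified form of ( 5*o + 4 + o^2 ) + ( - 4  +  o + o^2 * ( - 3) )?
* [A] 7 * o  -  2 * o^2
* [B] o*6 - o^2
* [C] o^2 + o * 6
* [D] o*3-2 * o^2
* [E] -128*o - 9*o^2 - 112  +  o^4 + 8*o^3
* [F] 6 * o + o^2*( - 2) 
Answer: F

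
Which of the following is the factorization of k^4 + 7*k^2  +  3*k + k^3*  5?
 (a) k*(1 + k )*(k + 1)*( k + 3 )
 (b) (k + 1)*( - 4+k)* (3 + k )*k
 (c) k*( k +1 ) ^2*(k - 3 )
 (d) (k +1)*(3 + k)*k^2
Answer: a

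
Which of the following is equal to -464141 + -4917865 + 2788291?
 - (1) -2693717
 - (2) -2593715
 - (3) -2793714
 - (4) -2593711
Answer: 2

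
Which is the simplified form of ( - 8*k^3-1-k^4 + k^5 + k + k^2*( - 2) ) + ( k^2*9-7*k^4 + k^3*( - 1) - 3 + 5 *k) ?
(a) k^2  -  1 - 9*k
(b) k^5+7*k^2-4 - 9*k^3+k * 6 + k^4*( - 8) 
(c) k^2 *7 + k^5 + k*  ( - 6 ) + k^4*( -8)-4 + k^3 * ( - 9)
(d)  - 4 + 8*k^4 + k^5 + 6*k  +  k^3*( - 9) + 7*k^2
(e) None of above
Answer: b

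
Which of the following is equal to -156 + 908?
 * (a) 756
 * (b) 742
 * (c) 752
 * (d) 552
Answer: c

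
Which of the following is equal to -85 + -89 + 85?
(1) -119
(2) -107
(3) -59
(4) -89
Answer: 4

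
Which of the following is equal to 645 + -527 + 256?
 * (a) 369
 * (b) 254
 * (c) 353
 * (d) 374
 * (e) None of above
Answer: d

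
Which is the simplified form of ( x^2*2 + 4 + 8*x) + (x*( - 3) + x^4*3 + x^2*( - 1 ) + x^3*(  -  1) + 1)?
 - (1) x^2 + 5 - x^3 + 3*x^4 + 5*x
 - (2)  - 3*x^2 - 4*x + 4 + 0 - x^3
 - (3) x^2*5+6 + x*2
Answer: 1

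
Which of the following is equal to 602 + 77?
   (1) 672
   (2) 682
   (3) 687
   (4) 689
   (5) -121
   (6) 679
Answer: 6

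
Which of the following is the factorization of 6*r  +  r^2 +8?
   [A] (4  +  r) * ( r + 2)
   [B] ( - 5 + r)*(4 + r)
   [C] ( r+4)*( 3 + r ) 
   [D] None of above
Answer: A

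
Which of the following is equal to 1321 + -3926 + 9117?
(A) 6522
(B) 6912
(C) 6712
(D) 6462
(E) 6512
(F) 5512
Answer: E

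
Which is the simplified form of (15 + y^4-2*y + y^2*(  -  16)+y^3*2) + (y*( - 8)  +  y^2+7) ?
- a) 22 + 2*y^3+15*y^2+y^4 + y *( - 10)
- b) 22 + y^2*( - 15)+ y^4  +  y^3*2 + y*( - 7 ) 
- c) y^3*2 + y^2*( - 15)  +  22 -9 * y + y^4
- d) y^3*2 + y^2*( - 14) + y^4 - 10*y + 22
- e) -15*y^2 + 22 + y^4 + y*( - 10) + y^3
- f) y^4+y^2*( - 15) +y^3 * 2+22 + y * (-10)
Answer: f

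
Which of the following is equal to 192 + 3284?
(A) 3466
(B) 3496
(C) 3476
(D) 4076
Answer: C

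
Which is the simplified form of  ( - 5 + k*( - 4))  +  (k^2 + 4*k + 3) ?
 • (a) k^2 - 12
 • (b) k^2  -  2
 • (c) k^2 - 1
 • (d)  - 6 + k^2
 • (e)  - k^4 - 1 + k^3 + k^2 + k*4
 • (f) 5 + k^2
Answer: b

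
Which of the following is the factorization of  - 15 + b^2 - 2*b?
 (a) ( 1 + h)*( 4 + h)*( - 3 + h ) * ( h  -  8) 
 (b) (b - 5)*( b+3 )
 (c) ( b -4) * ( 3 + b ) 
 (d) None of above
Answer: b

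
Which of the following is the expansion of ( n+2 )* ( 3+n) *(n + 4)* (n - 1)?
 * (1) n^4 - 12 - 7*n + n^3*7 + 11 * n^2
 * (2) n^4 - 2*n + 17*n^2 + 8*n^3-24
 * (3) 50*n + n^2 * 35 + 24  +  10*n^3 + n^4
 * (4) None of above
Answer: 2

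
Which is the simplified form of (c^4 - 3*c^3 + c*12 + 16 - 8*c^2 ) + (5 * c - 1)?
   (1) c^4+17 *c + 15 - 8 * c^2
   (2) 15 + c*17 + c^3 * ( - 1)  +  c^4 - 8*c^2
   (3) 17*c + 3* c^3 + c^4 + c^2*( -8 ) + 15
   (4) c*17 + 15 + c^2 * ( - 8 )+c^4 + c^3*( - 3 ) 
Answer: 4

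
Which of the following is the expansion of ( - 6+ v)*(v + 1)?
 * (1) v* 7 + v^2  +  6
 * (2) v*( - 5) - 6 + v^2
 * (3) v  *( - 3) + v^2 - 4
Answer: 2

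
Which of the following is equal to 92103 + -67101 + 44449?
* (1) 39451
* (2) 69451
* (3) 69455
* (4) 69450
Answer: 2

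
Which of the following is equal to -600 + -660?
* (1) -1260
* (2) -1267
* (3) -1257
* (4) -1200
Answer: 1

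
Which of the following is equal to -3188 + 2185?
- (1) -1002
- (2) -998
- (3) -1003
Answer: 3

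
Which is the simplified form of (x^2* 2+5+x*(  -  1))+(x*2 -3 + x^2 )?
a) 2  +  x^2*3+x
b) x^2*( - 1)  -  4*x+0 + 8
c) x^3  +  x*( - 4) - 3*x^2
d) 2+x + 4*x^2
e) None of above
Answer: a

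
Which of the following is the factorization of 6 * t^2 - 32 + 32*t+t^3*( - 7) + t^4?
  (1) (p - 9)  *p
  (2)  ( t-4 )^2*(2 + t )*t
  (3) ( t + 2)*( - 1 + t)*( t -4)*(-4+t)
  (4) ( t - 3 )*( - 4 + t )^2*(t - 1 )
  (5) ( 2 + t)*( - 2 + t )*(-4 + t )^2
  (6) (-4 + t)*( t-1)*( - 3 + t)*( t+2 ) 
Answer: 3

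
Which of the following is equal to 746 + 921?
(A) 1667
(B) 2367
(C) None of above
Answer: A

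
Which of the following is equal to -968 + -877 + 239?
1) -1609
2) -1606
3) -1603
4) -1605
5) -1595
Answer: 2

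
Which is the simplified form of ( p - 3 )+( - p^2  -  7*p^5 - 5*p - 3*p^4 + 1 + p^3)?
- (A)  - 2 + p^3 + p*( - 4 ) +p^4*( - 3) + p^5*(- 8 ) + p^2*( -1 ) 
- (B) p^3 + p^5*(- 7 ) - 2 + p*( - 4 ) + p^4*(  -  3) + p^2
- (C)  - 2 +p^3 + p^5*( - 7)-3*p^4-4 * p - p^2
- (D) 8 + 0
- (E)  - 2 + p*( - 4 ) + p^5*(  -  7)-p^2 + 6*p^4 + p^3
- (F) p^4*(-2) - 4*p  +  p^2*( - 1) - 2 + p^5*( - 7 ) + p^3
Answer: C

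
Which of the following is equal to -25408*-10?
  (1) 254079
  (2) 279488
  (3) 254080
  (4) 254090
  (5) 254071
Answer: 3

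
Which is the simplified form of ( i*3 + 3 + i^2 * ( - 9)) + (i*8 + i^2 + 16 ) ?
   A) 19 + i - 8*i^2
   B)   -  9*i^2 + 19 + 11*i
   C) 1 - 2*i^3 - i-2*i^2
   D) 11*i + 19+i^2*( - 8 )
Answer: D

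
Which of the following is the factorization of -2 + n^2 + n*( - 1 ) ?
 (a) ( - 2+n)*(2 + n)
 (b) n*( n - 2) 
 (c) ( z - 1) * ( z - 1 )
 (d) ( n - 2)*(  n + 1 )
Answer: d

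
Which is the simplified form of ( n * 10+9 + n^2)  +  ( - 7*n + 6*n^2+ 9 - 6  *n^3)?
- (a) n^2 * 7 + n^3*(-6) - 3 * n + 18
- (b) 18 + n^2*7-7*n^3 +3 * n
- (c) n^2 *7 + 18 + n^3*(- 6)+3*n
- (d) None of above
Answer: c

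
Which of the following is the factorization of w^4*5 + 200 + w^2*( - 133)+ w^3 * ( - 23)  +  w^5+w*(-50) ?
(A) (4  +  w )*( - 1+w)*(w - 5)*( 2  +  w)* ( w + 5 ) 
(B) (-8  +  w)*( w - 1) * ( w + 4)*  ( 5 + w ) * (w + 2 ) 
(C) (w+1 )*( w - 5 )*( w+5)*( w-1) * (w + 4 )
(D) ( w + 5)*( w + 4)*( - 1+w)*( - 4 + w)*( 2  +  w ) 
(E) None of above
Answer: A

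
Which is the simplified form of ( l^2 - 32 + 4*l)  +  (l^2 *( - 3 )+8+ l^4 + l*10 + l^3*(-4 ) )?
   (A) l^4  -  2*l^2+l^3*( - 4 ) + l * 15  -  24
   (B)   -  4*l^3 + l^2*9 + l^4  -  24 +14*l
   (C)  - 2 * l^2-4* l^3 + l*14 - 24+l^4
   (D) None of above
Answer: C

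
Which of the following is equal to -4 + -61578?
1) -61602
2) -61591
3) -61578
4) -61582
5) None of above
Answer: 4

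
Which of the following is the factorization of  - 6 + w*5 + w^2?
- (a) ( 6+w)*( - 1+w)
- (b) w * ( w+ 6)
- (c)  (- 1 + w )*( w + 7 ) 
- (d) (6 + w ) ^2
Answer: a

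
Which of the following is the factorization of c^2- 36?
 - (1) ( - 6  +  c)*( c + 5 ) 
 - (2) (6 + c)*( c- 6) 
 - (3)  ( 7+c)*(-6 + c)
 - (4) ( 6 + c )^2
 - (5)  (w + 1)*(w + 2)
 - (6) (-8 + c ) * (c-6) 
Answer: 2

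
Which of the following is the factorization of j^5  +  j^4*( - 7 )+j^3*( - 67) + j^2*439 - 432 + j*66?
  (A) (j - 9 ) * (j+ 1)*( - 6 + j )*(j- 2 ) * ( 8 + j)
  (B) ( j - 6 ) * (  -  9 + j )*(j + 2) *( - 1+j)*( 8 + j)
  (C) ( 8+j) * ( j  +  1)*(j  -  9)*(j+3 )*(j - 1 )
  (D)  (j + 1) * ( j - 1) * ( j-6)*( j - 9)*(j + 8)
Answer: D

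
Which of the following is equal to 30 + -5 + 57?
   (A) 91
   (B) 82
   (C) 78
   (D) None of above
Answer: B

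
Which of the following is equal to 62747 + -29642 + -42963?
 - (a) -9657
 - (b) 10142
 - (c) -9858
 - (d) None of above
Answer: c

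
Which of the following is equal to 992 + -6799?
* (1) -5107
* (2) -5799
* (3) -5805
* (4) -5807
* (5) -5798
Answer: 4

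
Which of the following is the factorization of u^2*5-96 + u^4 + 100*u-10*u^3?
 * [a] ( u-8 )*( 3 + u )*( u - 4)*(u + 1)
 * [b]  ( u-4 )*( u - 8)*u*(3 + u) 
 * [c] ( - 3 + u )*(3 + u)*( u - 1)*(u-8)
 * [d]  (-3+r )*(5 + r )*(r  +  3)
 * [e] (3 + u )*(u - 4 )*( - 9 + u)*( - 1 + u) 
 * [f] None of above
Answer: f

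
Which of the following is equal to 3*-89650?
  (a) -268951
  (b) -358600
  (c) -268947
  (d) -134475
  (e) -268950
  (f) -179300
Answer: e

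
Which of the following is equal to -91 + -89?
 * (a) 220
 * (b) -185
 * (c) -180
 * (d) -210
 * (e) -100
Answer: c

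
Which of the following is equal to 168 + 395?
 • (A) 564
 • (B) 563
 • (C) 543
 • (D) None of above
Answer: B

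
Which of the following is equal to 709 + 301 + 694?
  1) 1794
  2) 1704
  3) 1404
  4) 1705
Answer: 2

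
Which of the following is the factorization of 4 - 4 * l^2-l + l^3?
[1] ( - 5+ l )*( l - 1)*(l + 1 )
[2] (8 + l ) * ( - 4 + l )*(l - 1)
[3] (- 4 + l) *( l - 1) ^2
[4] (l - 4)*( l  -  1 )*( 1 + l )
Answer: 4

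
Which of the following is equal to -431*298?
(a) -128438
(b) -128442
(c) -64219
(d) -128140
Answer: a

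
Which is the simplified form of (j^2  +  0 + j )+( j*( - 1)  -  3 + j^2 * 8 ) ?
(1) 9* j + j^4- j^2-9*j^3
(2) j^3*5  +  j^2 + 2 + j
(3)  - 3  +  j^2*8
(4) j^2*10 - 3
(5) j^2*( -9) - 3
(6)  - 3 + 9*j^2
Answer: 6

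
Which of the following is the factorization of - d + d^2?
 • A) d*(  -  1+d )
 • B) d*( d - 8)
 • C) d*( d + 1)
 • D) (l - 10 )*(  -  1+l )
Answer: A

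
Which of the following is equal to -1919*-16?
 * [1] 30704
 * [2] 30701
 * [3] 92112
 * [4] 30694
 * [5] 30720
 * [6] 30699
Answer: 1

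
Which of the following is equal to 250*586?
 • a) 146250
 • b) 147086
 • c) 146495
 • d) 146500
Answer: d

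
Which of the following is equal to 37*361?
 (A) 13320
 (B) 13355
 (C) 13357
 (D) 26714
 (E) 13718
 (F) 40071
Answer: C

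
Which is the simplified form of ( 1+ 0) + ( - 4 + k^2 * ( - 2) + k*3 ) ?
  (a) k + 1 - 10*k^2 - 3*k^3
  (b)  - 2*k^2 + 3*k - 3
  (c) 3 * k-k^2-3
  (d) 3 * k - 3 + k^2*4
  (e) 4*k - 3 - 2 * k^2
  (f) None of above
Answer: b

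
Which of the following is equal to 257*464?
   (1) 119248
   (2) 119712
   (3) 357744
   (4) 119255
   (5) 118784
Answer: 1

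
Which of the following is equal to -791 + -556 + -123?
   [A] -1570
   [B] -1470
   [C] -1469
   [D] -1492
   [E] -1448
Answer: B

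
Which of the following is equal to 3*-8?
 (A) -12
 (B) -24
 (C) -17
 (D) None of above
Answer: B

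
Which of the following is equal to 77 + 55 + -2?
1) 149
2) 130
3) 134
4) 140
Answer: 2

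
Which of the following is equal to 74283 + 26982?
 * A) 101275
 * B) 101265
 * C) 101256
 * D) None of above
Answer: B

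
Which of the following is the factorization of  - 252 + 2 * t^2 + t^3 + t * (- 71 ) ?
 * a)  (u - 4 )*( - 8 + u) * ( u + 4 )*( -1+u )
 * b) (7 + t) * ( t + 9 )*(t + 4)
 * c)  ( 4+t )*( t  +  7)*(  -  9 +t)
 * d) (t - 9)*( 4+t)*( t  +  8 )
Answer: c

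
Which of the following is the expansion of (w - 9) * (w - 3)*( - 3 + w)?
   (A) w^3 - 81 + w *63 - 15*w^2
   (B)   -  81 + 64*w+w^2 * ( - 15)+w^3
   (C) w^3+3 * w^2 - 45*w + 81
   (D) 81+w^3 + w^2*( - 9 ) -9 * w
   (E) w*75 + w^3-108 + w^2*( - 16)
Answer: A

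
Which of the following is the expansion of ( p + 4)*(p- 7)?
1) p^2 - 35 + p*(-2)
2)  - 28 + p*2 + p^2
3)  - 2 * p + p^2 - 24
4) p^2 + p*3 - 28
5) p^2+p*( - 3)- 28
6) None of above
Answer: 5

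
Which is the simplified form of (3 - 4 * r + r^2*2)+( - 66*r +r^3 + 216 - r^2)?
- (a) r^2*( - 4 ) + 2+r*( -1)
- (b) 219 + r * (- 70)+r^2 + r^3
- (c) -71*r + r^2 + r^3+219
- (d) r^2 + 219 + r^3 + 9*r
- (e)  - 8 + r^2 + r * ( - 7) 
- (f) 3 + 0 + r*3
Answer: b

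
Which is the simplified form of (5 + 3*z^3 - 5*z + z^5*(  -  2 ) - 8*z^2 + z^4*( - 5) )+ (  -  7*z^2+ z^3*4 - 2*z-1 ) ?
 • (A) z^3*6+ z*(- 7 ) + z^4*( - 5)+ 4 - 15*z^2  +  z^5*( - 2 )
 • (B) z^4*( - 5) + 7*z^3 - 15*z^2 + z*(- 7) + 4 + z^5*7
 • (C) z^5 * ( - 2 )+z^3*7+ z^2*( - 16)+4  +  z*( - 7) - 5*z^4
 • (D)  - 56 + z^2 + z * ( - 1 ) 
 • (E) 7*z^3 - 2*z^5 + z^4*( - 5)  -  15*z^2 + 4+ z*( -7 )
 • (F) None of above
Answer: E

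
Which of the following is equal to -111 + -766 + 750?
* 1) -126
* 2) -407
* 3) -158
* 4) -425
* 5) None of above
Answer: 5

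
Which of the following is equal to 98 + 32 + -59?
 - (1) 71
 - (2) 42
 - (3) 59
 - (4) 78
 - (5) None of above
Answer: 1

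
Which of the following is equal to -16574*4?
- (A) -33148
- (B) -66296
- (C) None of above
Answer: B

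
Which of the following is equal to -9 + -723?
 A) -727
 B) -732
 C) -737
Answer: B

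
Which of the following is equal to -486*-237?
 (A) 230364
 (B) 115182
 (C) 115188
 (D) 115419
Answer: B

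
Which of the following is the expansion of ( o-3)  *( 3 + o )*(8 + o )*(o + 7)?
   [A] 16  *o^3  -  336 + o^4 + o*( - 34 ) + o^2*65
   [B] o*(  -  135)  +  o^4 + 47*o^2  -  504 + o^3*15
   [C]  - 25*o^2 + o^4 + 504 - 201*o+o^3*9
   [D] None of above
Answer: B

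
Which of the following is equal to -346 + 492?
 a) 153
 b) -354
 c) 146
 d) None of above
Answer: c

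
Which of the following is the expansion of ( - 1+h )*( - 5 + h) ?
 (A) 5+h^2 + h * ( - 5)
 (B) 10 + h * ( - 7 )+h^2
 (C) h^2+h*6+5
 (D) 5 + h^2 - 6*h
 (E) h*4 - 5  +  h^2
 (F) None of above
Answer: D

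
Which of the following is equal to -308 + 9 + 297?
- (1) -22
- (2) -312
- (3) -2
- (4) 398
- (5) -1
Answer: 3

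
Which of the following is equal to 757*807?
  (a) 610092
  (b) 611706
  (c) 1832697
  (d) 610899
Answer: d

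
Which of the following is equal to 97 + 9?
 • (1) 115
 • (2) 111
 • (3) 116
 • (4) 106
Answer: 4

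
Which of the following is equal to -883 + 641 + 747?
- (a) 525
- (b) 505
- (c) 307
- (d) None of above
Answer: b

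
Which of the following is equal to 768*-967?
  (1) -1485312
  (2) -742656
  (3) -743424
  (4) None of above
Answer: 2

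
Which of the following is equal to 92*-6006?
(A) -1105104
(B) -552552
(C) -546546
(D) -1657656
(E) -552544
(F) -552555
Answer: B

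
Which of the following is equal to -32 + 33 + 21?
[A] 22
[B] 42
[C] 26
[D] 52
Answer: A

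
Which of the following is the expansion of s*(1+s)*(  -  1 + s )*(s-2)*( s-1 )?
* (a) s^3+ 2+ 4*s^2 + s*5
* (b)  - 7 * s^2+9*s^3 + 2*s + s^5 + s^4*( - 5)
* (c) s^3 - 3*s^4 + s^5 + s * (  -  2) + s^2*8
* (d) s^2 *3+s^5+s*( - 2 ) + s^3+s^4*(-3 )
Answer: d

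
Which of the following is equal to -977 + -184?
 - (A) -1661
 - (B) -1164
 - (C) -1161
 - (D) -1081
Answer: C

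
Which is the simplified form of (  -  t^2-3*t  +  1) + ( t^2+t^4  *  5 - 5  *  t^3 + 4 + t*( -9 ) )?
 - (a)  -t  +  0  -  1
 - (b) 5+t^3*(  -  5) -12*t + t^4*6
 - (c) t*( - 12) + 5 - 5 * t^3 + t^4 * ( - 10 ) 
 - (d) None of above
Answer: d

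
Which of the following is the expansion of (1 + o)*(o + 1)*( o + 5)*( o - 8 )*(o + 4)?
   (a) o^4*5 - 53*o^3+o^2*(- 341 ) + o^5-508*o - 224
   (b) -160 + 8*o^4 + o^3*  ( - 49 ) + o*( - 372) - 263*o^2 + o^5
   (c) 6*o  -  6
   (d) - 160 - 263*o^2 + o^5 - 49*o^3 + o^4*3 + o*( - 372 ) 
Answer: d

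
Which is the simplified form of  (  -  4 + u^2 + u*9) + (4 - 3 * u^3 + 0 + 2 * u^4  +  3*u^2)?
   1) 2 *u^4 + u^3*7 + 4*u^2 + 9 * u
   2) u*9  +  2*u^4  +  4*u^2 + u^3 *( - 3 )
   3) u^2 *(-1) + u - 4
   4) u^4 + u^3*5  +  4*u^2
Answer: 2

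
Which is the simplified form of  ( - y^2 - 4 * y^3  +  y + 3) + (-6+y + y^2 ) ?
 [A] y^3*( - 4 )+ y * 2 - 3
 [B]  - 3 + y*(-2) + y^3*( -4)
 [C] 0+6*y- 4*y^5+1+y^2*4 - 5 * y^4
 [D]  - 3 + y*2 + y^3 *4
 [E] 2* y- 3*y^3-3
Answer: A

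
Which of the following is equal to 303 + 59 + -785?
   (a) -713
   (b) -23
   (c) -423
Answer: c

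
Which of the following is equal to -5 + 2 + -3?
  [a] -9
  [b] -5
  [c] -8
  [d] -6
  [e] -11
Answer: d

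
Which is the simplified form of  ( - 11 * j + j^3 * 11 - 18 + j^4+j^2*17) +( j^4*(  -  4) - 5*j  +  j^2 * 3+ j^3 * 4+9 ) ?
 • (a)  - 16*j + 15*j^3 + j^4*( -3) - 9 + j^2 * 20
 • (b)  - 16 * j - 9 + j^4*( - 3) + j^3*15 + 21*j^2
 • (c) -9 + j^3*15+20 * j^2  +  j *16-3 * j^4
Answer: a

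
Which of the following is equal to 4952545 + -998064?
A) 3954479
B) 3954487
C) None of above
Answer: C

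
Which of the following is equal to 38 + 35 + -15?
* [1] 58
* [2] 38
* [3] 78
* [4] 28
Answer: 1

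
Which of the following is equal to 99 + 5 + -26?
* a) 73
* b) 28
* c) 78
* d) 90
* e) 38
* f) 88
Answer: c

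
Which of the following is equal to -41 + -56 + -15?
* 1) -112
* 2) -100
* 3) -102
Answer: 1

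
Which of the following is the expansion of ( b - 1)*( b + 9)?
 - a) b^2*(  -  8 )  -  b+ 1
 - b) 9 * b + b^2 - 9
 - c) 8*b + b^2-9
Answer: c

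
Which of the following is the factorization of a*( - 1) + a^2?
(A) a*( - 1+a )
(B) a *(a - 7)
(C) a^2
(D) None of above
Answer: A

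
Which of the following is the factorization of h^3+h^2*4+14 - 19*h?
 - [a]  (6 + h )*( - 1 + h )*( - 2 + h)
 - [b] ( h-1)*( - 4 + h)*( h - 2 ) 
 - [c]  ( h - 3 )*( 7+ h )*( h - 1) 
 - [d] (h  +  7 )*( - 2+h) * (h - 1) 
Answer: d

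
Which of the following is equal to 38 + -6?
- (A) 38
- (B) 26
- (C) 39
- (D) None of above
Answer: D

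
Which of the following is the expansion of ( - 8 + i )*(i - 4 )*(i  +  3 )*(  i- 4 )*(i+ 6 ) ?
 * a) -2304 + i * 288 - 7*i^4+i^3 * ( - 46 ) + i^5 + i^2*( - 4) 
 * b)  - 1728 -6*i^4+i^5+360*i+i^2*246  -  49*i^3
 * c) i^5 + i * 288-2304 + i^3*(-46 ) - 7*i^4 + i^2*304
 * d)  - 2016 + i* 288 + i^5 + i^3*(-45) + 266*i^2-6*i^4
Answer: c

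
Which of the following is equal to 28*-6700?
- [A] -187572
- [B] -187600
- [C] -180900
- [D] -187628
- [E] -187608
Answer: B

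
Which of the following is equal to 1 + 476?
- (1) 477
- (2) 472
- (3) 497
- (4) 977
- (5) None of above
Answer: 1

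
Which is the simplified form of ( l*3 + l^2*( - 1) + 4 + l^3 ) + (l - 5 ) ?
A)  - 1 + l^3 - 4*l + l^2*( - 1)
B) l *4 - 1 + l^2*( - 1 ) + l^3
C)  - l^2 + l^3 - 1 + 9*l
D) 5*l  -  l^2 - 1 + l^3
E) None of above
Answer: B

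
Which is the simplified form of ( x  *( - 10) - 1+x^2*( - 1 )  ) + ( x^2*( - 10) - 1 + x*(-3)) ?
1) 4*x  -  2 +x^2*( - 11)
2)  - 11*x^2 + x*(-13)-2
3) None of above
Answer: 2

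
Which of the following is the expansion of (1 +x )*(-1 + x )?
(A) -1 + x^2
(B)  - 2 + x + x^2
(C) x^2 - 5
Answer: A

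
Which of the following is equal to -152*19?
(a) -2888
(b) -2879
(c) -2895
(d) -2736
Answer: a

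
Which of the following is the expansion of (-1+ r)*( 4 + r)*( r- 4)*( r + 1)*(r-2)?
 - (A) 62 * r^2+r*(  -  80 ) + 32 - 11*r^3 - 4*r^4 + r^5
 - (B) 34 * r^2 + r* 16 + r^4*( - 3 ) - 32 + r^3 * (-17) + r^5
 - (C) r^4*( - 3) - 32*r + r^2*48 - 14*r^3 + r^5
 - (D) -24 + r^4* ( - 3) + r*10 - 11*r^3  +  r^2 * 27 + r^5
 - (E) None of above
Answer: E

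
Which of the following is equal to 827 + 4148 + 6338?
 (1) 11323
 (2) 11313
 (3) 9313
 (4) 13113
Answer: 2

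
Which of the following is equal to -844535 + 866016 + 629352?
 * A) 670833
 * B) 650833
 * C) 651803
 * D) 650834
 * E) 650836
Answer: B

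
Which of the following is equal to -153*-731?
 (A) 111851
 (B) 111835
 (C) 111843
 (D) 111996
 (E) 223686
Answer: C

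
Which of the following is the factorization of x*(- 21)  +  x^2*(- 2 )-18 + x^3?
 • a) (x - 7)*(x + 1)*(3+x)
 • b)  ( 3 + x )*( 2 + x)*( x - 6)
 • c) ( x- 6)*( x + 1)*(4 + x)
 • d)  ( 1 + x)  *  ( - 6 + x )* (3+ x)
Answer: d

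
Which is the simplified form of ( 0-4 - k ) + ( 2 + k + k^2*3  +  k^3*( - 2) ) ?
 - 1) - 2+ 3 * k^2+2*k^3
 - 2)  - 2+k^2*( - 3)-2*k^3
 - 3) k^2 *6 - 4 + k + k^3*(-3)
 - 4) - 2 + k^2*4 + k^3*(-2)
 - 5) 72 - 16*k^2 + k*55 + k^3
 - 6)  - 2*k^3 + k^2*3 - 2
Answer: 6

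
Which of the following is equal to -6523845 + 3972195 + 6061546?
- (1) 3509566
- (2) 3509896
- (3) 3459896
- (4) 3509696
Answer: 2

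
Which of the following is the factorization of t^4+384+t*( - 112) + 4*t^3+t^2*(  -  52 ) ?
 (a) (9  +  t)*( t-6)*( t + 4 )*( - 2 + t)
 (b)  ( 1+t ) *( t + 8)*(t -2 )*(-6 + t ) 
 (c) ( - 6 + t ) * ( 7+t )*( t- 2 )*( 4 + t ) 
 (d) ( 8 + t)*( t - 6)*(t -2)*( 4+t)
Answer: d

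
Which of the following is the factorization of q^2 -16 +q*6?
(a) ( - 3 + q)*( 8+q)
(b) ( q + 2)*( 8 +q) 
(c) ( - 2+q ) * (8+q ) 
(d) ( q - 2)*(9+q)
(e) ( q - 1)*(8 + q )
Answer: c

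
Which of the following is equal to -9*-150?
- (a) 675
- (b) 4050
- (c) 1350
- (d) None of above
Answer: c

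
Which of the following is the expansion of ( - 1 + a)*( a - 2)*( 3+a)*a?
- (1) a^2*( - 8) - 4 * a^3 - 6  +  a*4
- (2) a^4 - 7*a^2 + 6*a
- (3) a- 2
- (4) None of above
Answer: 2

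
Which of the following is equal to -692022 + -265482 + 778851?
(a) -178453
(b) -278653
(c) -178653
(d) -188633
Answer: c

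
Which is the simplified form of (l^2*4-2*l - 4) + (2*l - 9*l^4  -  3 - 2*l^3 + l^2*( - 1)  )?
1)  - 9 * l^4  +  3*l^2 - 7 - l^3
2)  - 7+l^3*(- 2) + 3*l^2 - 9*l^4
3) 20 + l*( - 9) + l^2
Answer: 2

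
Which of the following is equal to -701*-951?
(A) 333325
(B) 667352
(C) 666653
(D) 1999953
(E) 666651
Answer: E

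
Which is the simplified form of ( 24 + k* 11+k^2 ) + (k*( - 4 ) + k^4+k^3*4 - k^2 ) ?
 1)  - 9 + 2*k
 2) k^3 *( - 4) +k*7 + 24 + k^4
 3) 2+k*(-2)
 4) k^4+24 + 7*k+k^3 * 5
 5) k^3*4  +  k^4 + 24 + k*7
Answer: 5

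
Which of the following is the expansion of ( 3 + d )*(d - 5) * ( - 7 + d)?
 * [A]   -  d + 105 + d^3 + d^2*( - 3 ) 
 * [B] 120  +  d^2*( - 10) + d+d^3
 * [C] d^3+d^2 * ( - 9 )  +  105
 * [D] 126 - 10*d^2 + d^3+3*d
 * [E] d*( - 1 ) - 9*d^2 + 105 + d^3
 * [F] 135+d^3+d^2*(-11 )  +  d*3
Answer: E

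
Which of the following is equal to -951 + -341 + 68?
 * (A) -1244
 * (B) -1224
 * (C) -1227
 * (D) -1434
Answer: B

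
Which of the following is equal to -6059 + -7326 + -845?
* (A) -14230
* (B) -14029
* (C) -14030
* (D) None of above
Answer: A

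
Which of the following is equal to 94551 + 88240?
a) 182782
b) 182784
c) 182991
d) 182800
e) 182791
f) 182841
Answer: e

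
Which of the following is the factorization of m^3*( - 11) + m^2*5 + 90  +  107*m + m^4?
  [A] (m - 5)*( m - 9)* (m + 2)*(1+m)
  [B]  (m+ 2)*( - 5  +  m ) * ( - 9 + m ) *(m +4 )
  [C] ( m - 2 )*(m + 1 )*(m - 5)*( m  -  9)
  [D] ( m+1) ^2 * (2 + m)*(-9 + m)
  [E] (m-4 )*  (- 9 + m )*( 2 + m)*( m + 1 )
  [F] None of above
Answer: A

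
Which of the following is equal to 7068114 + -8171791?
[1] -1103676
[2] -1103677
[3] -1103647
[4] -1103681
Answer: 2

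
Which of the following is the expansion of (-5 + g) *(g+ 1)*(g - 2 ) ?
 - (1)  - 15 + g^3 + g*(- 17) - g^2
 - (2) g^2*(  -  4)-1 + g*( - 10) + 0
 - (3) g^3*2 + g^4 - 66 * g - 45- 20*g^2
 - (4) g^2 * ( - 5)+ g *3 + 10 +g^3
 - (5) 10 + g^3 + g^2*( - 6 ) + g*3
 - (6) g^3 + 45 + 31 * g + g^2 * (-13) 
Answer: 5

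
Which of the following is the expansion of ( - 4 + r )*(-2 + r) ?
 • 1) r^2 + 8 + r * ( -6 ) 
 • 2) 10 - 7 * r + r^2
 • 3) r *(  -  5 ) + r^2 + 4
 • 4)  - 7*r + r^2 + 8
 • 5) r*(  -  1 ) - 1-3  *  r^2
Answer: 1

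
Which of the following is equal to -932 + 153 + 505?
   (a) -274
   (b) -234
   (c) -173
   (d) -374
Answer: a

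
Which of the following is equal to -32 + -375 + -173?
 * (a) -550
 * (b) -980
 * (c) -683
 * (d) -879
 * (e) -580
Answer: e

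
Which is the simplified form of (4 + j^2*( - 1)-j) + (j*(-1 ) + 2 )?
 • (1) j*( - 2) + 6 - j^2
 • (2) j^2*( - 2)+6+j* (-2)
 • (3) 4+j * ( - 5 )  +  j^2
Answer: 1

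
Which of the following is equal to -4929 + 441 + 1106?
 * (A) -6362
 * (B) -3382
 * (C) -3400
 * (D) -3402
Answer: B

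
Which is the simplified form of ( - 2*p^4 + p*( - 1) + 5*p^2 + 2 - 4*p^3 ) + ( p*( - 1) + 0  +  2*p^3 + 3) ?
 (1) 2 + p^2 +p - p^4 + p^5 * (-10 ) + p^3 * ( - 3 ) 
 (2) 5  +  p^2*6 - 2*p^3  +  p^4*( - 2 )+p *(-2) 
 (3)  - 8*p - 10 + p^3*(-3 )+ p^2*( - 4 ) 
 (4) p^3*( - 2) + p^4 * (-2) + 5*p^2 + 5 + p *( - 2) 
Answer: 4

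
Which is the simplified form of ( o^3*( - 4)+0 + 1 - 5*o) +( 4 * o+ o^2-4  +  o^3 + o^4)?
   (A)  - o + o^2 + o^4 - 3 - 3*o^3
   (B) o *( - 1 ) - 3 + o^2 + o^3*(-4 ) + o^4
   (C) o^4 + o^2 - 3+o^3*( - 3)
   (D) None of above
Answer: A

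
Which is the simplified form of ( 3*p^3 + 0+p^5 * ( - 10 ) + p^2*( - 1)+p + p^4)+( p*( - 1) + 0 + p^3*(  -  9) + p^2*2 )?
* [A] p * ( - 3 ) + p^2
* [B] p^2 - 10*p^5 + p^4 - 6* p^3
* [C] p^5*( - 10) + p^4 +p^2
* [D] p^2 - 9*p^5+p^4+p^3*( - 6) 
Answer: B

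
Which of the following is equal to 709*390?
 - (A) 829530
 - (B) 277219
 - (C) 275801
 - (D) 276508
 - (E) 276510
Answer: E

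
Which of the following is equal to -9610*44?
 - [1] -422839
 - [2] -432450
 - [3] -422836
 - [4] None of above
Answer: 4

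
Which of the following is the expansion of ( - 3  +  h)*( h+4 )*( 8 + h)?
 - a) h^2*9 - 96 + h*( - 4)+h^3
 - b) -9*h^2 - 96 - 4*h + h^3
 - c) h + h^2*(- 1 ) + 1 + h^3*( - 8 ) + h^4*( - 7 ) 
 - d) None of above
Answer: a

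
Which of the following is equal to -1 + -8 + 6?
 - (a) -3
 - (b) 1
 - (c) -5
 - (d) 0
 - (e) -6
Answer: a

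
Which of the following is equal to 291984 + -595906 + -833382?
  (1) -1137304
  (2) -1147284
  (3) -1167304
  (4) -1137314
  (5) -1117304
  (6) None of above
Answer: 1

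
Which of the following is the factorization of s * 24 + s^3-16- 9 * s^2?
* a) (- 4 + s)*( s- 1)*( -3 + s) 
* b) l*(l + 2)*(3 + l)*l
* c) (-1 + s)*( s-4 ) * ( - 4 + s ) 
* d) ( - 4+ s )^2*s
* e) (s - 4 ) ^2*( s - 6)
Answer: c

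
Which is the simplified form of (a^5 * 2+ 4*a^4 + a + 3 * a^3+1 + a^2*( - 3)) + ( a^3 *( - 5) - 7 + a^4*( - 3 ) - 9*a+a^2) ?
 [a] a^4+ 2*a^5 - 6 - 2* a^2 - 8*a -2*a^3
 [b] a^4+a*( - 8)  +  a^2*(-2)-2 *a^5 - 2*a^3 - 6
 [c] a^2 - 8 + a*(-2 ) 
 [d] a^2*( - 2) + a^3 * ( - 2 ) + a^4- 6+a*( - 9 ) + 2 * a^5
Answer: a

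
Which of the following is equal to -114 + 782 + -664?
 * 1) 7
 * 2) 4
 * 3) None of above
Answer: 2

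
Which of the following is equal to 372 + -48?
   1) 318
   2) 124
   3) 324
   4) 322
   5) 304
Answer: 3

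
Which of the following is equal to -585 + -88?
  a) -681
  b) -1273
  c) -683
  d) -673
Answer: d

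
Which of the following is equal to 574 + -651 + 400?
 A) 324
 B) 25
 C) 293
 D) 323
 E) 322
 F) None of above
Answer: D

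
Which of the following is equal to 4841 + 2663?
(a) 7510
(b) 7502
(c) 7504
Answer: c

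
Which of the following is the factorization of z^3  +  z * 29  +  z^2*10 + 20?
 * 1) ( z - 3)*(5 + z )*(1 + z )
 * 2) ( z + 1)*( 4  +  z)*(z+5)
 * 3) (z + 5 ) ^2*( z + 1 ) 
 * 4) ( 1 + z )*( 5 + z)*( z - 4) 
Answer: 2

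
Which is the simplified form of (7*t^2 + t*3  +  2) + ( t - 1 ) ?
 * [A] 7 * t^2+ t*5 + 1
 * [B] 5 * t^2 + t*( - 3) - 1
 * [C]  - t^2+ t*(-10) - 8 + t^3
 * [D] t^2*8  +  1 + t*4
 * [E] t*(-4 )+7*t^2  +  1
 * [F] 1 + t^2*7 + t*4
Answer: F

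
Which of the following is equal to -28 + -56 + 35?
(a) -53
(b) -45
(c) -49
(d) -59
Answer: c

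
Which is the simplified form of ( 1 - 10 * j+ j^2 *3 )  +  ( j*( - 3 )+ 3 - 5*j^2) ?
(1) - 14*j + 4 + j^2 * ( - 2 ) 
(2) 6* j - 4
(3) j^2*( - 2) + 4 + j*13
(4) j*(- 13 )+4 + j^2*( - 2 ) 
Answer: 4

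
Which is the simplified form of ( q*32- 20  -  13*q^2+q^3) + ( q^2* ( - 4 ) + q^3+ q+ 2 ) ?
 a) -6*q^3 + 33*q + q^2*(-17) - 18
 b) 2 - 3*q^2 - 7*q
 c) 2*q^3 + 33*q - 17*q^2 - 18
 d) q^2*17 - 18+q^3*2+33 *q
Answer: c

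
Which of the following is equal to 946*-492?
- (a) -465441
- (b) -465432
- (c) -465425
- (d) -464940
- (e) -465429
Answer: b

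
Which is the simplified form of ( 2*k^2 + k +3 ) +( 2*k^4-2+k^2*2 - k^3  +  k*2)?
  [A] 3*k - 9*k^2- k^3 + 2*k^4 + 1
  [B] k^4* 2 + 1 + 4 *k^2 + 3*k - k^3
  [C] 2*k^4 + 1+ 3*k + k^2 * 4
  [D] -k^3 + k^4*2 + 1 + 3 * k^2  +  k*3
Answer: B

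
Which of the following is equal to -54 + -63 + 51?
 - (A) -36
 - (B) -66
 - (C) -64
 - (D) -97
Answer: B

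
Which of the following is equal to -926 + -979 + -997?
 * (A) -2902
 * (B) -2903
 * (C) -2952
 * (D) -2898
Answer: A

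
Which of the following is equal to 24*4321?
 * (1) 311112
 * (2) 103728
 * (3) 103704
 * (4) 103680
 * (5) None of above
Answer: 3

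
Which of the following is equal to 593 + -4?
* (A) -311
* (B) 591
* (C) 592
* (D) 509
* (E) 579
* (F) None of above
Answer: F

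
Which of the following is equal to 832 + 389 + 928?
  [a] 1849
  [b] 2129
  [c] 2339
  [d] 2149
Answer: d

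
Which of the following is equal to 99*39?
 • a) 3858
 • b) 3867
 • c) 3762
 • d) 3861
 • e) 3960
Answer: d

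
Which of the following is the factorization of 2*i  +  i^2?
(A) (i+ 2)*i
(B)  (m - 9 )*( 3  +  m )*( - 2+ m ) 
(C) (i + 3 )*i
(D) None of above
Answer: A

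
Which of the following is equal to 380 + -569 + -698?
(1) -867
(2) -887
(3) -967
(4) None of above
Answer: 2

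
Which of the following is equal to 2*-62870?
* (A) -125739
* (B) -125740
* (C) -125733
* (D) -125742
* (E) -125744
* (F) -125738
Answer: B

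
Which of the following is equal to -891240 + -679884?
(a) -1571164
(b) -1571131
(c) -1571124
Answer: c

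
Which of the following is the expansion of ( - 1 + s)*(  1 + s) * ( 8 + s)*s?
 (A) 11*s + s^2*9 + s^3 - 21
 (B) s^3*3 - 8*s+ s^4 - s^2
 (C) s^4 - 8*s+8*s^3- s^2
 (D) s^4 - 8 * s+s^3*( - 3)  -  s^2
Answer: C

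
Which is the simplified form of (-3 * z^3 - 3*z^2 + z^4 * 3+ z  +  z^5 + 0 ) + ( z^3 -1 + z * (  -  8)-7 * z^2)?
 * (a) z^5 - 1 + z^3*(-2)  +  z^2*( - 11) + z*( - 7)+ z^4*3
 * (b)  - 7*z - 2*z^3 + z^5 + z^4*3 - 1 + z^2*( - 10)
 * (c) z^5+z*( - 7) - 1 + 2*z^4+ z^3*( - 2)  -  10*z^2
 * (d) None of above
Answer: b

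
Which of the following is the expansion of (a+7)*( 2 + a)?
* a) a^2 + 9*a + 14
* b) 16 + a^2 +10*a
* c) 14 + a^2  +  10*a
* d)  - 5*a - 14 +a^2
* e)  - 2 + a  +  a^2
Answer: a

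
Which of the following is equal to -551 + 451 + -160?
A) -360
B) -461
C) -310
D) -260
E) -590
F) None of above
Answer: D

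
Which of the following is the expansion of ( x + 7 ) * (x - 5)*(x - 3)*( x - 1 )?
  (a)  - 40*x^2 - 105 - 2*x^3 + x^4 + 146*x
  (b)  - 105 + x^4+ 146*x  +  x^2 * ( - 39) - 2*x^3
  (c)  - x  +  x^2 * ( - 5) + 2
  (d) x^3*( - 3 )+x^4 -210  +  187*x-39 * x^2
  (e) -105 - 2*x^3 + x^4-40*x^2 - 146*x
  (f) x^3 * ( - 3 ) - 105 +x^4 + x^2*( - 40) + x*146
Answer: a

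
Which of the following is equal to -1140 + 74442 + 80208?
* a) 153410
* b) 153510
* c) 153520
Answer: b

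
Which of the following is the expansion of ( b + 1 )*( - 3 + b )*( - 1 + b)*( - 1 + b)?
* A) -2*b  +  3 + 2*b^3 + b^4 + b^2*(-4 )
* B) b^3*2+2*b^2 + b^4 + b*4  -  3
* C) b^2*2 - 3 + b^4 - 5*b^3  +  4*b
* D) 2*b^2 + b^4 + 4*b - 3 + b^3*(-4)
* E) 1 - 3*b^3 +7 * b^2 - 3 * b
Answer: D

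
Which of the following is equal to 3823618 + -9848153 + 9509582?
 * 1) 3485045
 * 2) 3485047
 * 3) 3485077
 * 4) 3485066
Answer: 2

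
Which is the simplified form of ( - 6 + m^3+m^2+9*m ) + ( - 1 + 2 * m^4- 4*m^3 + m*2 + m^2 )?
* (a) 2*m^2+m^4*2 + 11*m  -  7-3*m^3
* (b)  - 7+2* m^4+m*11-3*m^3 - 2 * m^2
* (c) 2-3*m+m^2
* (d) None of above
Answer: a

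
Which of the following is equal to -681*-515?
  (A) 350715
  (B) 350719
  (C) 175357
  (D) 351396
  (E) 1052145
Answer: A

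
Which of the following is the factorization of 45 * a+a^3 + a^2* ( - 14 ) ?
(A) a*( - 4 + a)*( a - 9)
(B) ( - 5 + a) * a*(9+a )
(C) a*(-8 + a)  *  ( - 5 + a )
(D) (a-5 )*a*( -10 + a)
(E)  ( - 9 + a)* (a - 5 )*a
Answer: E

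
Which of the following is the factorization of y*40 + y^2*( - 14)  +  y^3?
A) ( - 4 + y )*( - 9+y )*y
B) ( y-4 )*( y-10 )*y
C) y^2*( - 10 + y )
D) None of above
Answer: B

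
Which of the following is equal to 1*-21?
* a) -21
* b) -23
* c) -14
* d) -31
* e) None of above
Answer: a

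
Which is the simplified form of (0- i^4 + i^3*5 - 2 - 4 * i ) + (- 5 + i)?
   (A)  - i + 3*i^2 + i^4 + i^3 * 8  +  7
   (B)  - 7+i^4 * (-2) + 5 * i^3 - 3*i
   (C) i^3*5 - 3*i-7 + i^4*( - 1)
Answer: C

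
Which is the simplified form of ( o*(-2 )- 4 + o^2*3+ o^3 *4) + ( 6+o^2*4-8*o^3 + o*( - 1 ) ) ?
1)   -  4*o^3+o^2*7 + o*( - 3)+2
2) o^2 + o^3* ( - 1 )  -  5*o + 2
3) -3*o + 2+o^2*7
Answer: 1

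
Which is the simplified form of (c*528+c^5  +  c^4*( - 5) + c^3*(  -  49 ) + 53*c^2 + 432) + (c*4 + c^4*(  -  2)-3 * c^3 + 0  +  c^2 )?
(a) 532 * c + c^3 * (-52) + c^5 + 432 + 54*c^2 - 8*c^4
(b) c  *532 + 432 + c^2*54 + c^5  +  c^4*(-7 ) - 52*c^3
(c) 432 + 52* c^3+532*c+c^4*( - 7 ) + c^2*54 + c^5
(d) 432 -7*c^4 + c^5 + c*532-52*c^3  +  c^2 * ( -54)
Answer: b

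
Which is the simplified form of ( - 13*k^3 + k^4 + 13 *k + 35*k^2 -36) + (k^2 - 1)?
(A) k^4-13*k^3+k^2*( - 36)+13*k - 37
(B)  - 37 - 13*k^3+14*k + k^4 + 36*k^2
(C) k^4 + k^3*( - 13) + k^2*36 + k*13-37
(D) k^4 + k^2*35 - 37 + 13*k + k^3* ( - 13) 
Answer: C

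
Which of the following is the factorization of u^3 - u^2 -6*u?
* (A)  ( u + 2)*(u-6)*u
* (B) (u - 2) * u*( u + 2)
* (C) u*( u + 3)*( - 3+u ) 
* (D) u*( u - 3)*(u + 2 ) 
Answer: D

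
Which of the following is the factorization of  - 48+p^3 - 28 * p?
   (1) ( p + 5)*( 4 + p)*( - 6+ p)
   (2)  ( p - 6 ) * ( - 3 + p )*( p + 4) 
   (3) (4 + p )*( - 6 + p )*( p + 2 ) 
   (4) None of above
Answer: 3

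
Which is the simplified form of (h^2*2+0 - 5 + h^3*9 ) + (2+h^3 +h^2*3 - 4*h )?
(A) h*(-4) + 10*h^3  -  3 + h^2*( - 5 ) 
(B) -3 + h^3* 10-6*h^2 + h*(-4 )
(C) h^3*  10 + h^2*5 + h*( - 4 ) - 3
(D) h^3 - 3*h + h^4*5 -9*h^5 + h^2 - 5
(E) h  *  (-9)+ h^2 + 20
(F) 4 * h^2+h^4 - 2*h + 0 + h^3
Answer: C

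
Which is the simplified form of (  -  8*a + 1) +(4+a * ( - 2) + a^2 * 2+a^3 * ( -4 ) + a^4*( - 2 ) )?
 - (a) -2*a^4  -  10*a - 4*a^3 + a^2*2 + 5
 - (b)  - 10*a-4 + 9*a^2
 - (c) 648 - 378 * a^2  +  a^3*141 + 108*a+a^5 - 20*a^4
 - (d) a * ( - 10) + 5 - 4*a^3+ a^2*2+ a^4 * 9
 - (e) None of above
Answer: a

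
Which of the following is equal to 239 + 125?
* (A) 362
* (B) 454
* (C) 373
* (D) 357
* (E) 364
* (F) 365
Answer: E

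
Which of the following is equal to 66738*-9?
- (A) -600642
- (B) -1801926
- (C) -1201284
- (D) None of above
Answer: A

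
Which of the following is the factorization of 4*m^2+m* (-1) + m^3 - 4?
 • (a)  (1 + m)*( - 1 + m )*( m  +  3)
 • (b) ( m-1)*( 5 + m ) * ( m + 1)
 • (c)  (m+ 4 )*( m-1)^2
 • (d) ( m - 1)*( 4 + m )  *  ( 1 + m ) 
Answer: d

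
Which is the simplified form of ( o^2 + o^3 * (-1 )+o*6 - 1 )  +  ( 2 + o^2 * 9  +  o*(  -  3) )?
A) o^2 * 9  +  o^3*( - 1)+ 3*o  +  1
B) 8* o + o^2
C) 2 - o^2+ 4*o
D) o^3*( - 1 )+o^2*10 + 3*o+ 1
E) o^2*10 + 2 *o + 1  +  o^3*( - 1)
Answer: D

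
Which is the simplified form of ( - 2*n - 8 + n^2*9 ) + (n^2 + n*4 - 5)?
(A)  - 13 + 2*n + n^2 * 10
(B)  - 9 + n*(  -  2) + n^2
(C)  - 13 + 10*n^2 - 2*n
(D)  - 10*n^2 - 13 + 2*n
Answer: A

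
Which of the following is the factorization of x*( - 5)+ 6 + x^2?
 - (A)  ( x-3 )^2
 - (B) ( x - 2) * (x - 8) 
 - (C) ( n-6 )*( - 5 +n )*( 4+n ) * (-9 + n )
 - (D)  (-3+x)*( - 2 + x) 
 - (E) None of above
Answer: D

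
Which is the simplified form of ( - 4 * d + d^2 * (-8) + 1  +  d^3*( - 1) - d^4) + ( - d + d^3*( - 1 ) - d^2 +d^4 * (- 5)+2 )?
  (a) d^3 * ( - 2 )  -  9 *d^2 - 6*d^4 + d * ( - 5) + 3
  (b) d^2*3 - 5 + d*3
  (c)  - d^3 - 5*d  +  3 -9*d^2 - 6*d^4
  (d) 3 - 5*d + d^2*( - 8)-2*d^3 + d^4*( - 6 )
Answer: a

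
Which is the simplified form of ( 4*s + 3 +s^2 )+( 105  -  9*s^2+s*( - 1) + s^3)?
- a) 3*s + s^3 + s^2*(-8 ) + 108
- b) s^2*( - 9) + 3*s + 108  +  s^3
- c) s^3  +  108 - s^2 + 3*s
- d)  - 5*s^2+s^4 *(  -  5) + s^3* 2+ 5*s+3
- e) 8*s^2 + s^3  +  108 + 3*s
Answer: a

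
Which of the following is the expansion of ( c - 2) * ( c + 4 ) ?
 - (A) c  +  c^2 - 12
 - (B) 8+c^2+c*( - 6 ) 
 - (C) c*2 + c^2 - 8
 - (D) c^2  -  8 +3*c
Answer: C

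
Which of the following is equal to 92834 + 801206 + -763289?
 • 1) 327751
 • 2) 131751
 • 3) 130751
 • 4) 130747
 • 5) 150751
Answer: 3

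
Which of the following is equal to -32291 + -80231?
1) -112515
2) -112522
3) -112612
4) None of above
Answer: 2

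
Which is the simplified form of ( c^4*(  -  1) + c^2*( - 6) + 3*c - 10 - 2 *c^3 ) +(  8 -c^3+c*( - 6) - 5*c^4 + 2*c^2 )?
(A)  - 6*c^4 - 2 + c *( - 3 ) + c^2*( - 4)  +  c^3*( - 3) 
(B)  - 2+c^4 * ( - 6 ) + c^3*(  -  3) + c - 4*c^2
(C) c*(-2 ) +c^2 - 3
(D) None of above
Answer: A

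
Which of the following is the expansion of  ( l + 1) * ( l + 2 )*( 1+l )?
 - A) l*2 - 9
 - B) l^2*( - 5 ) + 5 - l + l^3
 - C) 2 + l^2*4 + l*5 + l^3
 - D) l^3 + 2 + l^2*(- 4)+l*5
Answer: C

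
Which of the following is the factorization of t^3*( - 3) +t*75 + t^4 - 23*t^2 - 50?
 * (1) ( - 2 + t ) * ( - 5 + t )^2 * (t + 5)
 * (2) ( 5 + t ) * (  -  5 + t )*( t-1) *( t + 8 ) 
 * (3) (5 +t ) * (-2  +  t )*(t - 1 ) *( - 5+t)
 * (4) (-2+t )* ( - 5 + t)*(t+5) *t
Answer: 3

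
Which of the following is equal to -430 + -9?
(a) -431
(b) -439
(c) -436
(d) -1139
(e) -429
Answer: b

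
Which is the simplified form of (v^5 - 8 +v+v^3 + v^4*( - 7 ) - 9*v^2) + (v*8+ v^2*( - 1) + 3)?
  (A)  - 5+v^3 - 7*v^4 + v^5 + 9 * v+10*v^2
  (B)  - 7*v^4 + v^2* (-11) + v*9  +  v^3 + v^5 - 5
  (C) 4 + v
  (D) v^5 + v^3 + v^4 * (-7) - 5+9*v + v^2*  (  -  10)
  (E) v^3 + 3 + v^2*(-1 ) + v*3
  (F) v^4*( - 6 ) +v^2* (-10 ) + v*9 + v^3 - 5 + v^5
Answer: D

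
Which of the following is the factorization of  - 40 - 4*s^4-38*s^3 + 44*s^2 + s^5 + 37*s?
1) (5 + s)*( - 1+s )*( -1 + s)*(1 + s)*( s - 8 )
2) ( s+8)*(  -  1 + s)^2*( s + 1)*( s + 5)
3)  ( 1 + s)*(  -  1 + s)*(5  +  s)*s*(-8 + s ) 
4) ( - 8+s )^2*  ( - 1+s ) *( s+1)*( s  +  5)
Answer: 1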